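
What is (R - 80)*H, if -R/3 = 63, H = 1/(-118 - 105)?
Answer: 269/223 ≈ 1.2063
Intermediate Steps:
H = -1/223 (H = 1/(-223) = -1/223 ≈ -0.0044843)
R = -189 (R = -3*63 = -189)
(R - 80)*H = (-189 - 80)*(-1/223) = -269*(-1/223) = 269/223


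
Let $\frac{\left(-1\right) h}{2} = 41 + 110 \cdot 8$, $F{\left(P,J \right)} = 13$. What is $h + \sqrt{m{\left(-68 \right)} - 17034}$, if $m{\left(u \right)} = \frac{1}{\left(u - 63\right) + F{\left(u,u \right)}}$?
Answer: $-1842 + \frac{i \sqrt{237181534}}{118} \approx -1842.0 + 130.51 i$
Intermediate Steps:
$m{\left(u \right)} = \frac{1}{-50 + u}$ ($m{\left(u \right)} = \frac{1}{\left(u - 63\right) + 13} = \frac{1}{\left(-63 + u\right) + 13} = \frac{1}{-50 + u}$)
$h = -1842$ ($h = - 2 \left(41 + 110 \cdot 8\right) = - 2 \left(41 + 880\right) = \left(-2\right) 921 = -1842$)
$h + \sqrt{m{\left(-68 \right)} - 17034} = -1842 + \sqrt{\frac{1}{-50 - 68} - 17034} = -1842 + \sqrt{\frac{1}{-118} - 17034} = -1842 + \sqrt{- \frac{1}{118} - 17034} = -1842 + \sqrt{- \frac{2010013}{118}} = -1842 + \frac{i \sqrt{237181534}}{118}$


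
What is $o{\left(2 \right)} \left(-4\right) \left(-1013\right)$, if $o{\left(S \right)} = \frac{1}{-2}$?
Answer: $-2026$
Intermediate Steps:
$o{\left(S \right)} = - \frac{1}{2}$
$o{\left(2 \right)} \left(-4\right) \left(-1013\right) = \left(- \frac{1}{2}\right) \left(-4\right) \left(-1013\right) = 2 \left(-1013\right) = -2026$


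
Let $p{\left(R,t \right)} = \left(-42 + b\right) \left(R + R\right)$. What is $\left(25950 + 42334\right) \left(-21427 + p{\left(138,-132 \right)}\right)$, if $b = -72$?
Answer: $-3611609044$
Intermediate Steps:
$p{\left(R,t \right)} = - 228 R$ ($p{\left(R,t \right)} = \left(-42 - 72\right) \left(R + R\right) = - 114 \cdot 2 R = - 228 R$)
$\left(25950 + 42334\right) \left(-21427 + p{\left(138,-132 \right)}\right) = \left(25950 + 42334\right) \left(-21427 - 31464\right) = 68284 \left(-21427 - 31464\right) = 68284 \left(-52891\right) = -3611609044$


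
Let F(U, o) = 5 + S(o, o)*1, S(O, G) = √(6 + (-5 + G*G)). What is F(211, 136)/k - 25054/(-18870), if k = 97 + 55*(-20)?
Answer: 736318/556665 - √18497/1003 ≈ 1.1871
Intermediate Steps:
S(O, G) = √(1 + G²) (S(O, G) = √(6 + (-5 + G²)) = √(1 + G²))
F(U, o) = 5 + √(1 + o²) (F(U, o) = 5 + √(1 + o²)*1 = 5 + √(1 + o²))
k = -1003 (k = 97 - 1100 = -1003)
F(211, 136)/k - 25054/(-18870) = (5 + √(1 + 136²))/(-1003) - 25054/(-18870) = (5 + √(1 + 18496))*(-1/1003) - 25054*(-1/18870) = (5 + √18497)*(-1/1003) + 12527/9435 = (-5/1003 - √18497/1003) + 12527/9435 = 736318/556665 - √18497/1003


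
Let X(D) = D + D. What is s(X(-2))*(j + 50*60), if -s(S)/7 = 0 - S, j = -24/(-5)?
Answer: -420672/5 ≈ -84134.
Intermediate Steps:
j = 24/5 (j = -24*(-1/5) = 24/5 ≈ 4.8000)
X(D) = 2*D
s(S) = 7*S (s(S) = -7*(0 - S) = -(-7)*S = 7*S)
s(X(-2))*(j + 50*60) = (7*(2*(-2)))*(24/5 + 50*60) = (7*(-4))*(24/5 + 3000) = -28*15024/5 = -420672/5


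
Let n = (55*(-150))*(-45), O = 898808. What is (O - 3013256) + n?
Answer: -1743198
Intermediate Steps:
n = 371250 (n = -8250*(-45) = 371250)
(O - 3013256) + n = (898808 - 3013256) + 371250 = -2114448 + 371250 = -1743198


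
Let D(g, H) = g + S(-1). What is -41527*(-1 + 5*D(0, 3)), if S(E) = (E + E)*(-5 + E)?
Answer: -2450093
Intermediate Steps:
S(E) = 2*E*(-5 + E) (S(E) = (2*E)*(-5 + E) = 2*E*(-5 + E))
D(g, H) = 12 + g (D(g, H) = g + 2*(-1)*(-5 - 1) = g + 2*(-1)*(-6) = g + 12 = 12 + g)
-41527*(-1 + 5*D(0, 3)) = -41527*(-1 + 5*(12 + 0)) = -41527*(-1 + 5*12) = -41527*(-1 + 60) = -41527*59 = -2450093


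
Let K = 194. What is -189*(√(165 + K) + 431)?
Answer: -81459 - 189*√359 ≈ -85040.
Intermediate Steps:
-189*(√(165 + K) + 431) = -189*(√(165 + 194) + 431) = -189*(√359 + 431) = -189*(431 + √359) = -81459 - 189*√359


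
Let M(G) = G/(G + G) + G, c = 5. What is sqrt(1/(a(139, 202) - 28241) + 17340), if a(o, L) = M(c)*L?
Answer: sqrt(12762879818870)/27130 ≈ 131.68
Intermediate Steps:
M(G) = 1/2 + G (M(G) = G/((2*G)) + G = (1/(2*G))*G + G = 1/2 + G)
a(o, L) = 11*L/2 (a(o, L) = (1/2 + 5)*L = 11*L/2)
sqrt(1/(a(139, 202) - 28241) + 17340) = sqrt(1/((11/2)*202 - 28241) + 17340) = sqrt(1/(1111 - 28241) + 17340) = sqrt(1/(-27130) + 17340) = sqrt(-1/27130 + 17340) = sqrt(470434199/27130) = sqrt(12762879818870)/27130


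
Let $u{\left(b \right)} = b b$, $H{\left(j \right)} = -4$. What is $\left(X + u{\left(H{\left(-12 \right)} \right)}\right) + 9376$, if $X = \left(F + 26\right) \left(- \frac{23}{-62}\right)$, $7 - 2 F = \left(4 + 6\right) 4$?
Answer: $\frac{1165045}{124} \approx 9395.5$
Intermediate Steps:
$u{\left(b \right)} = b^{2}$
$F = - \frac{33}{2}$ ($F = \frac{7}{2} - \frac{\left(4 + 6\right) 4}{2} = \frac{7}{2} - \frac{10 \cdot 4}{2} = \frac{7}{2} - 20 = - \frac{33}{2} \approx -16.5$)
$X = \frac{437}{124}$ ($X = \left(- \frac{33}{2} + 26\right) \left(- \frac{23}{-62}\right) = \frac{19 \left(\left(-23\right) \left(- \frac{1}{62}\right)\right)}{2} = \frac{19}{2} \cdot \frac{23}{62} = \frac{437}{124} \approx 3.5242$)
$\left(X + u{\left(H{\left(-12 \right)} \right)}\right) + 9376 = \left(\frac{437}{124} + \left(-4\right)^{2}\right) + 9376 = \left(\frac{437}{124} + 16\right) + 9376 = \frac{2421}{124} + 9376 = \frac{1165045}{124}$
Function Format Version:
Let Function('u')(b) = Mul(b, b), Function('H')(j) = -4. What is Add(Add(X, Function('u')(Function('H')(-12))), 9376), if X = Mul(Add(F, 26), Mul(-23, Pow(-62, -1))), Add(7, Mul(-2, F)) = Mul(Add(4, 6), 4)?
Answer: Rational(1165045, 124) ≈ 9395.5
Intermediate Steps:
Function('u')(b) = Pow(b, 2)
F = Rational(-33, 2) (F = Add(Rational(7, 2), Mul(Rational(-1, 2), Mul(Add(4, 6), 4))) = Add(Rational(7, 2), Mul(Rational(-1, 2), Mul(10, 4))) = Add(Rational(7, 2), Mul(Rational(-1, 2), 40)) = Add(Rational(7, 2), -20) = Rational(-33, 2) ≈ -16.500)
X = Rational(437, 124) (X = Mul(Add(Rational(-33, 2), 26), Mul(-23, Pow(-62, -1))) = Mul(Rational(19, 2), Mul(-23, Rational(-1, 62))) = Mul(Rational(19, 2), Rational(23, 62)) = Rational(437, 124) ≈ 3.5242)
Add(Add(X, Function('u')(Function('H')(-12))), 9376) = Add(Add(Rational(437, 124), Pow(-4, 2)), 9376) = Add(Add(Rational(437, 124), 16), 9376) = Add(Rational(2421, 124), 9376) = Rational(1165045, 124)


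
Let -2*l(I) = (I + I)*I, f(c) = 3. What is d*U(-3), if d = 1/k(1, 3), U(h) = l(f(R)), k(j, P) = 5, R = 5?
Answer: -9/5 ≈ -1.8000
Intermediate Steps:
l(I) = -I² (l(I) = -(I + I)*I/2 = -2*I*I/2 = -I²)
U(h) = -9 (U(h) = -1*3² = -1*9 = -9)
d = ⅕ (d = 1/5 = ⅕ ≈ 0.20000)
d*U(-3) = (⅕)*(-9) = -9/5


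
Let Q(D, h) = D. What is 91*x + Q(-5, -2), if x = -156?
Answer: -14201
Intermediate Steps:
91*x + Q(-5, -2) = 91*(-156) - 5 = -14196 - 5 = -14201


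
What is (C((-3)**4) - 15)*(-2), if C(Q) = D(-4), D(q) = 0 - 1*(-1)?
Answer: 28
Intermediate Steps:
D(q) = 1 (D(q) = 0 + 1 = 1)
C(Q) = 1
(C((-3)**4) - 15)*(-2) = (1 - 15)*(-2) = -14*(-2) = 28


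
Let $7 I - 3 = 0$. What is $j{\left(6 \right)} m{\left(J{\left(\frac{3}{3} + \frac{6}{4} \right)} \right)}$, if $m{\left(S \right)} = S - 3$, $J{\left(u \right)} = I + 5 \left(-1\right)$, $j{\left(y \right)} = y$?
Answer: $- \frac{318}{7} \approx -45.429$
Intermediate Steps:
$I = \frac{3}{7}$ ($I = \frac{3}{7} + \frac{1}{7} \cdot 0 = \frac{3}{7} + 0 = \frac{3}{7} \approx 0.42857$)
$J{\left(u \right)} = - \frac{32}{7}$ ($J{\left(u \right)} = \frac{3}{7} + 5 \left(-1\right) = \frac{3}{7} - 5 = - \frac{32}{7}$)
$m{\left(S \right)} = -3 + S$
$j{\left(6 \right)} m{\left(J{\left(\frac{3}{3} + \frac{6}{4} \right)} \right)} = 6 \left(-3 - \frac{32}{7}\right) = 6 \left(- \frac{53}{7}\right) = - \frac{318}{7}$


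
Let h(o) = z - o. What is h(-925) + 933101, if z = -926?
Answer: 933100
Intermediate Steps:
h(o) = -926 - o
h(-925) + 933101 = (-926 - 1*(-925)) + 933101 = (-926 + 925) + 933101 = -1 + 933101 = 933100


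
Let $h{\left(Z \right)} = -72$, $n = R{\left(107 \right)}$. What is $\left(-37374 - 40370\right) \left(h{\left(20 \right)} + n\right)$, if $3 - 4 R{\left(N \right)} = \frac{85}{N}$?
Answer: $\frac{594352880}{107} \approx 5.5547 \cdot 10^{6}$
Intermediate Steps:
$R{\left(N \right)} = \frac{3}{4} - \frac{85}{4 N}$ ($R{\left(N \right)} = \frac{3}{4} - \frac{85 \frac{1}{N}}{4} = \frac{3}{4} - \frac{85}{4 N}$)
$n = \frac{59}{107}$ ($n = \frac{-85 + 3 \cdot 107}{4 \cdot 107} = \frac{1}{4} \cdot \frac{1}{107} \left(-85 + 321\right) = \frac{1}{4} \cdot \frac{1}{107} \cdot 236 = \frac{59}{107} \approx 0.5514$)
$\left(-37374 - 40370\right) \left(h{\left(20 \right)} + n\right) = \left(-37374 - 40370\right) \left(-72 + \frac{59}{107}\right) = \left(-77744\right) \left(- \frac{7645}{107}\right) = \frac{594352880}{107}$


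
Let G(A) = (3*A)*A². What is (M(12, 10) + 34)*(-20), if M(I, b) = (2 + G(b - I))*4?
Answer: 1080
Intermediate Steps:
G(A) = 3*A³
M(I, b) = 8 + 12*(b - I)³ (M(I, b) = (2 + 3*(b - I)³)*4 = 8 + 12*(b - I)³)
(M(12, 10) + 34)*(-20) = ((8 - 12*(12 - 1*10)³) + 34)*(-20) = ((8 - 12*(12 - 10)³) + 34)*(-20) = ((8 - 12*2³) + 34)*(-20) = ((8 - 12*8) + 34)*(-20) = ((8 - 96) + 34)*(-20) = (-88 + 34)*(-20) = -54*(-20) = 1080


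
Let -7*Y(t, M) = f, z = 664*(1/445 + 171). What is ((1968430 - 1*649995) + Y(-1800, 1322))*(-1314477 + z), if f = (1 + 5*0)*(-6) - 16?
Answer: -4932147420081907/3115 ≈ -1.5834e+12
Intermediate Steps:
z = 50527744/445 (z = 664*(1/445 + 171) = 664*(76096/445) = 50527744/445 ≈ 1.1355e+5)
f = -22 (f = (1 + 0)*(-6) - 16 = 1*(-6) - 16 = -6 - 16 = -22)
Y(t, M) = 22/7 (Y(t, M) = -1/7*(-22) = 22/7)
((1968430 - 1*649995) + Y(-1800, 1322))*(-1314477 + z) = ((1968430 - 1*649995) + 22/7)*(-1314477 + 50527744/445) = ((1968430 - 649995) + 22/7)*(-534414521/445) = (1318435 + 22/7)*(-534414521/445) = (9229067/7)*(-534414521/445) = -4932147420081907/3115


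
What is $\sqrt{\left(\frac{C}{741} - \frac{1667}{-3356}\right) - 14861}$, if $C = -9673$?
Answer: $\frac{i \sqrt{22995093439222203}}{1243398} \approx 121.96 i$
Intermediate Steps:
$\sqrt{\left(\frac{C}{741} - \frac{1667}{-3356}\right) - 14861} = \sqrt{\left(- \frac{9673}{741} - \frac{1667}{-3356}\right) - 14861} = \sqrt{\left(\left(-9673\right) \frac{1}{741} - - \frac{1667}{3356}\right) - 14861} = \sqrt{\left(- \frac{9673}{741} + \frac{1667}{3356}\right) - 14861} = \sqrt{- \frac{31227341}{2486796} - 14861} = \sqrt{- \frac{36987502697}{2486796}} = \frac{i \sqrt{22995093439222203}}{1243398}$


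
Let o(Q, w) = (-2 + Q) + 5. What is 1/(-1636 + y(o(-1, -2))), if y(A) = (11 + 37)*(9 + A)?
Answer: -1/1108 ≈ -0.00090253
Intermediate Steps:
o(Q, w) = 3 + Q
y(A) = 432 + 48*A (y(A) = 48*(9 + A) = 432 + 48*A)
1/(-1636 + y(o(-1, -2))) = 1/(-1636 + (432 + 48*(3 - 1))) = 1/(-1636 + (432 + 48*2)) = 1/(-1636 + (432 + 96)) = 1/(-1636 + 528) = 1/(-1108) = -1/1108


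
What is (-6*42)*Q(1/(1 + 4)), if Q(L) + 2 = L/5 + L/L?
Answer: 6048/25 ≈ 241.92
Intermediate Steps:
Q(L) = -1 + L/5 (Q(L) = -2 + (L/5 + L/L) = -2 + (L*(⅕) + 1) = -2 + (L/5 + 1) = -2 + (1 + L/5) = -1 + L/5)
(-6*42)*Q(1/(1 + 4)) = (-6*42)*(-1 + 1/(5*(1 + 4))) = -252*(-1 + (⅕)/5) = -252*(-1 + (⅕)*(⅕)) = -252*(-1 + 1/25) = -252*(-24/25) = 6048/25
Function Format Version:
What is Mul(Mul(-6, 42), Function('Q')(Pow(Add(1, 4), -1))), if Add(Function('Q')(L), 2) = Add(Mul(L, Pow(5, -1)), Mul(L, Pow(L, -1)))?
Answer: Rational(6048, 25) ≈ 241.92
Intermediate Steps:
Function('Q')(L) = Add(-1, Mul(Rational(1, 5), L)) (Function('Q')(L) = Add(-2, Add(Mul(L, Pow(5, -1)), Mul(L, Pow(L, -1)))) = Add(-2, Add(Mul(L, Rational(1, 5)), 1)) = Add(-2, Add(Mul(Rational(1, 5), L), 1)) = Add(-2, Add(1, Mul(Rational(1, 5), L))) = Add(-1, Mul(Rational(1, 5), L)))
Mul(Mul(-6, 42), Function('Q')(Pow(Add(1, 4), -1))) = Mul(Mul(-6, 42), Add(-1, Mul(Rational(1, 5), Pow(Add(1, 4), -1)))) = Mul(-252, Add(-1, Mul(Rational(1, 5), Pow(5, -1)))) = Mul(-252, Add(-1, Mul(Rational(1, 5), Rational(1, 5)))) = Mul(-252, Add(-1, Rational(1, 25))) = Mul(-252, Rational(-24, 25)) = Rational(6048, 25)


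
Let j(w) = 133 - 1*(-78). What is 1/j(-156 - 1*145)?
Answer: 1/211 ≈ 0.0047393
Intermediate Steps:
j(w) = 211 (j(w) = 133 + 78 = 211)
1/j(-156 - 1*145) = 1/211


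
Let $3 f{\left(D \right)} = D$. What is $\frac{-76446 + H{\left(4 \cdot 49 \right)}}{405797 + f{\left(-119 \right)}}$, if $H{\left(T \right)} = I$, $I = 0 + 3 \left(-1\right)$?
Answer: $- \frac{229347}{1217272} \approx -0.18841$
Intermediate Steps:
$I = -3$ ($I = 0 - 3 = -3$)
$H{\left(T \right)} = -3$
$f{\left(D \right)} = \frac{D}{3}$
$\frac{-76446 + H{\left(4 \cdot 49 \right)}}{405797 + f{\left(-119 \right)}} = \frac{-76446 - 3}{405797 + \frac{1}{3} \left(-119\right)} = - \frac{76449}{405797 - \frac{119}{3}} = - \frac{76449}{\frac{1217272}{3}} = \left(-76449\right) \frac{3}{1217272} = - \frac{229347}{1217272}$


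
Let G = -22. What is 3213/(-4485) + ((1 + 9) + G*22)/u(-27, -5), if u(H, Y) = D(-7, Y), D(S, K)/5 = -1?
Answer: 28131/299 ≈ 94.084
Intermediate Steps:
D(S, K) = -5 (D(S, K) = 5*(-1) = -5)
u(H, Y) = -5
3213/(-4485) + ((1 + 9) + G*22)/u(-27, -5) = 3213/(-4485) + ((1 + 9) - 22*22)/(-5) = 3213*(-1/4485) + (10 - 484)*(-1/5) = -1071/1495 - 474*(-1/5) = -1071/1495 + 474/5 = 28131/299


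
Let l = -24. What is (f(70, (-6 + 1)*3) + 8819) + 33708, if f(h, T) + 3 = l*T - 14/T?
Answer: 643274/15 ≈ 42885.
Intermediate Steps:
f(h, T) = -3 - 24*T - 14/T (f(h, T) = -3 + (-24*T - 14/T) = -3 - 24*T - 14/T)
(f(70, (-6 + 1)*3) + 8819) + 33708 = ((-3 - 24*(-6 + 1)*3 - 14*1/(3*(-6 + 1))) + 8819) + 33708 = ((-3 - (-120)*3 - 14/((-5*3))) + 8819) + 33708 = ((-3 - 24*(-15) - 14/(-15)) + 8819) + 33708 = ((-3 + 360 - 14*(-1/15)) + 8819) + 33708 = ((-3 + 360 + 14/15) + 8819) + 33708 = (5369/15 + 8819) + 33708 = 137654/15 + 33708 = 643274/15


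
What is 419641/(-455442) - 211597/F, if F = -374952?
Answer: -10162511893/28461481464 ≈ -0.35706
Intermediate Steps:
419641/(-455442) - 211597/F = 419641/(-455442) - 211597/(-374952) = 419641*(-1/455442) - 211597*(-1/374952) = -419641/455442 + 211597/374952 = -10162511893/28461481464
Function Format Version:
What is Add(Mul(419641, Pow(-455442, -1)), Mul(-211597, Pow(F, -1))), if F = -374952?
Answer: Rational(-10162511893, 28461481464) ≈ -0.35706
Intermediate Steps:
Add(Mul(419641, Pow(-455442, -1)), Mul(-211597, Pow(F, -1))) = Add(Mul(419641, Pow(-455442, -1)), Mul(-211597, Pow(-374952, -1))) = Add(Mul(419641, Rational(-1, 455442)), Mul(-211597, Rational(-1, 374952))) = Add(Rational(-419641, 455442), Rational(211597, 374952)) = Rational(-10162511893, 28461481464)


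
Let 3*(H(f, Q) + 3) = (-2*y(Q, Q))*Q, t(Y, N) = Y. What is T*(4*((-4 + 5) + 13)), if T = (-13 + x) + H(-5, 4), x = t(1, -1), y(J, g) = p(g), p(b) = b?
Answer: -4312/3 ≈ -1437.3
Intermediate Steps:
y(J, g) = g
x = 1
H(f, Q) = -3 - 2*Q²/3 (H(f, Q) = -3 + ((-2*Q)*Q)/3 = -3 + (-2*Q²)/3 = -3 - 2*Q²/3)
T = -77/3 (T = (-13 + 1) + (-3 - ⅔*4²) = -12 + (-3 - ⅔*16) = -12 + (-3 - 32/3) = -12 - 41/3 = -77/3 ≈ -25.667)
T*(4*((-4 + 5) + 13)) = -308*((-4 + 5) + 13)/3 = -308*(1 + 13)/3 = -308*14/3 = -77/3*56 = -4312/3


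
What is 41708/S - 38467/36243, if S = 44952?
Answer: -18128795/135766278 ≈ -0.13353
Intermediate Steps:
41708/S - 38467/36243 = 41708/44952 - 38467/36243 = 41708*(1/44952) - 38467*1/36243 = 10427/11238 - 38467/36243 = -18128795/135766278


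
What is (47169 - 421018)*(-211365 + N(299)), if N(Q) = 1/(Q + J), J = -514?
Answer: 16988998059124/215 ≈ 7.9019e+10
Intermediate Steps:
N(Q) = 1/(-514 + Q) (N(Q) = 1/(Q - 514) = 1/(-514 + Q))
(47169 - 421018)*(-211365 + N(299)) = (47169 - 421018)*(-211365 + 1/(-514 + 299)) = -373849*(-211365 + 1/(-215)) = -373849*(-211365 - 1/215) = -373849*(-45443476/215) = 16988998059124/215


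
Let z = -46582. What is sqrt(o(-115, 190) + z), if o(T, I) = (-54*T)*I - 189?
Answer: sqrt(1133129) ≈ 1064.5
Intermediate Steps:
o(T, I) = -189 - 54*I*T (o(T, I) = -54*I*T - 189 = -189 - 54*I*T)
sqrt(o(-115, 190) + z) = sqrt((-189 - 54*190*(-115)) - 46582) = sqrt((-189 + 1179900) - 46582) = sqrt(1179711 - 46582) = sqrt(1133129)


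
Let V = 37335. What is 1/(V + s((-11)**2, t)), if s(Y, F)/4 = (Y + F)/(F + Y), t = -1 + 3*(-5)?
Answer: 1/37339 ≈ 2.6782e-5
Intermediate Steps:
t = -16 (t = -1 - 15 = -16)
s(Y, F) = 4 (s(Y, F) = 4*((Y + F)/(F + Y)) = 4*((F + Y)/(F + Y)) = 4*1 = 4)
1/(V + s((-11)**2, t)) = 1/(37335 + 4) = 1/37339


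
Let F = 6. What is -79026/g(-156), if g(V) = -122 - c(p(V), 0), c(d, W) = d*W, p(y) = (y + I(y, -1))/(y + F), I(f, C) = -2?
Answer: 39513/61 ≈ 647.75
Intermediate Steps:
p(y) = (-2 + y)/(6 + y) (p(y) = (y - 2)/(y + 6) = (-2 + y)/(6 + y))
c(d, W) = W*d
g(V) = -122 (g(V) = -122 - 0*(-2 + V)/(6 + V) = -122 - 1*0 = -122 + 0 = -122)
-79026/g(-156) = -79026/(-122) = -79026*(-1/122) = 39513/61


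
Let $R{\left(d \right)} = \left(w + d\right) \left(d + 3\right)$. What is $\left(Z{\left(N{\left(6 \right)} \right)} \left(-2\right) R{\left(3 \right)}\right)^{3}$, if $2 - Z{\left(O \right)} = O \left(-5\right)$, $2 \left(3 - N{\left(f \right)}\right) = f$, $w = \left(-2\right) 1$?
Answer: $-13824$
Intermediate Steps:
$w = -2$
$N{\left(f \right)} = 3 - \frac{f}{2}$
$R{\left(d \right)} = \left(-2 + d\right) \left(3 + d\right)$ ($R{\left(d \right)} = \left(-2 + d\right) \left(d + 3\right) = \left(-2 + d\right) \left(3 + d\right)$)
$Z{\left(O \right)} = 2 + 5 O$ ($Z{\left(O \right)} = 2 - O \left(-5\right) = 2 - - 5 O = 2 + 5 O$)
$\left(Z{\left(N{\left(6 \right)} \right)} \left(-2\right) R{\left(3 \right)}\right)^{3} = \left(\left(2 + 5 \left(3 - 3\right)\right) \left(-2\right) \left(-6 + 3 + 3^{2}\right)\right)^{3} = \left(\left(2 + 5 \left(3 - 3\right)\right) \left(-2\right) \left(-6 + 3 + 9\right)\right)^{3} = \left(\left(2 + 5 \cdot 0\right) \left(-2\right) 6\right)^{3} = \left(\left(2 + 0\right) \left(-2\right) 6\right)^{3} = \left(2 \left(-2\right) 6\right)^{3} = \left(\left(-4\right) 6\right)^{3} = \left(-24\right)^{3} = -13824$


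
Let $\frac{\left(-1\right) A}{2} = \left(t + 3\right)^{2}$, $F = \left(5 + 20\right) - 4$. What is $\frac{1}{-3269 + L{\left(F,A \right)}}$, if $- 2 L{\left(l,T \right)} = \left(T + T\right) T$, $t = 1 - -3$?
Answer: $- \frac{1}{12873} \approx -7.7682 \cdot 10^{-5}$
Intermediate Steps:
$t = 4$ ($t = 1 + 3 = 4$)
$F = 21$ ($F = 25 - 4 = 21$)
$A = -98$ ($A = - 2 \left(4 + 3\right)^{2} = - 2 \cdot 7^{2} = \left(-2\right) 49 = -98$)
$L{\left(l,T \right)} = - T^{2}$ ($L{\left(l,T \right)} = - \frac{\left(T + T\right) T}{2} = - \frac{2 T T}{2} = - \frac{2 T^{2}}{2} = - T^{2}$)
$\frac{1}{-3269 + L{\left(F,A \right)}} = \frac{1}{-3269 - \left(-98\right)^{2}} = \frac{1}{-3269 - 9604} = \frac{1}{-12873} = - \frac{1}{12873}$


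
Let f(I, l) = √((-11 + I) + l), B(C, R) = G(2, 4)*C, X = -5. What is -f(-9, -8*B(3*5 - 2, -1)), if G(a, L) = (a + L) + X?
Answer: -2*I*√31 ≈ -11.136*I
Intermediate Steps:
G(a, L) = -5 + L + a (G(a, L) = (a + L) - 5 = (L + a) - 5 = -5 + L + a)
B(C, R) = C (B(C, R) = (-5 + 4 + 2)*C = 1*C = C)
f(I, l) = √(-11 + I + l)
-f(-9, -8*B(3*5 - 2, -1)) = -√(-11 - 9 - 8*(3*5 - 2)) = -√(-11 - 9 - 8*(15 - 2)) = -√(-11 - 9 - 8*13) = -√(-11 - 9 - 104) = -√(-124) = -2*I*√31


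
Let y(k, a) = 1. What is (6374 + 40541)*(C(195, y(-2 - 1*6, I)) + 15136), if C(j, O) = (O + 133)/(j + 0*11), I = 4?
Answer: 27695369482/39 ≈ 7.1014e+8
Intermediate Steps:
C(j, O) = (133 + O)/j (C(j, O) = (133 + O)/(j + 0) = (133 + O)/j)
(6374 + 40541)*(C(195, y(-2 - 1*6, I)) + 15136) = (6374 + 40541)*((133 + 1)/195 + 15136) = 46915*((1/195)*134 + 15136) = 46915*(134/195 + 15136) = 46915*(2951654/195) = 27695369482/39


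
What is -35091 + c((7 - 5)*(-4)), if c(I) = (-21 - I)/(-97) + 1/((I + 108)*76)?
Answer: -25868986303/737200 ≈ -35091.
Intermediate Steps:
c(I) = 21/97 + 1/(76*(108 + I)) + I/97 (c(I) = (-21 - I)*(-1/97) + (1/76)/(108 + I) = (21/97 + I/97) + 1/(76*(108 + I)) = 21/97 + 1/(76*(108 + I)) + I/97)
-35091 + c((7 - 5)*(-4)) = -35091 + (172465 + 76*((7 - 5)*(-4))² + 9804*((7 - 5)*(-4)))/(7372*(108 + (7 - 5)*(-4))) = -35091 + (172465 + 76*(2*(-4))² + 9804*(2*(-4)))/(7372*(108 + 2*(-4))) = -35091 + (172465 + 76*(-8)² + 9804*(-8))/(7372*(108 - 8)) = -35091 + (1/7372)*(172465 + 76*64 - 78432)/100 = -35091 + (1/7372)*(1/100)*(172465 + 4864 - 78432) = -35091 + (1/7372)*(1/100)*98897 = -35091 + 98897/737200 = -25868986303/737200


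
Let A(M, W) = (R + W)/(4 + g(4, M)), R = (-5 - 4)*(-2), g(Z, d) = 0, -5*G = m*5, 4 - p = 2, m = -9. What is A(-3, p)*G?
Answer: 45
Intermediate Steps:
p = 2 (p = 4 - 1*2 = 4 - 2 = 2)
G = 9 (G = -(-9)*5/5 = -⅕*(-45) = 9)
R = 18 (R = -9*(-2) = 18)
A(M, W) = 9/2 + W/4 (A(M, W) = (18 + W)/(4 + 0) = (18 + W)/4 = (18 + W)*(¼) = 9/2 + W/4)
A(-3, p)*G = (9/2 + (¼)*2)*9 = (9/2 + ½)*9 = 5*9 = 45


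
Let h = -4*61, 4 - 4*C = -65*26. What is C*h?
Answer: -103334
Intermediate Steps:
C = 847/2 (C = 1 - (-13)*5*26/4 = 1 - (-13)*130/4 = 1 - 1/4*(-1690) = 1 + 845/2 = 847/2 ≈ 423.50)
h = -244
C*h = (847/2)*(-244) = -103334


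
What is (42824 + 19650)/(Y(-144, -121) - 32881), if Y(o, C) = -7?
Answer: -31237/16444 ≈ -1.8996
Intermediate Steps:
(42824 + 19650)/(Y(-144, -121) - 32881) = (42824 + 19650)/(-7 - 32881) = 62474/(-32888) = 62474*(-1/32888) = -31237/16444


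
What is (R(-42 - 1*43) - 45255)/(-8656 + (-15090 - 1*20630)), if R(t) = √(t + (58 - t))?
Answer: 15085/14792 - √58/44376 ≈ 1.0196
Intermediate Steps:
R(t) = √58
(R(-42 - 1*43) - 45255)/(-8656 + (-15090 - 1*20630)) = (√58 - 45255)/(-8656 + (-15090 - 1*20630)) = (-45255 + √58)/(-8656 + (-15090 - 20630)) = (-45255 + √58)/(-8656 - 35720) = (-45255 + √58)/(-44376) = (-45255 + √58)*(-1/44376) = 15085/14792 - √58/44376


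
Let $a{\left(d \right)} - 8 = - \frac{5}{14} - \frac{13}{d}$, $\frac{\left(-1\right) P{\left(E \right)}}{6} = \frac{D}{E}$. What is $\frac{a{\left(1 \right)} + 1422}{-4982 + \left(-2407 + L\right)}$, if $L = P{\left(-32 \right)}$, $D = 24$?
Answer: $- \frac{6611}{34461} \approx -0.19184$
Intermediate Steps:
$P{\left(E \right)} = - \frac{144}{E}$ ($P{\left(E \right)} = - 6 \frac{24}{E} = - \frac{144}{E}$)
$L = \frac{9}{2}$ ($L = - \frac{144}{-32} = \left(-144\right) \left(- \frac{1}{32}\right) = \frac{9}{2} \approx 4.5$)
$a{\left(d \right)} = \frac{107}{14} - \frac{13}{d}$ ($a{\left(d \right)} = 8 - \left(\frac{5}{14} + \frac{13}{d}\right) = \frac{107}{14} - \frac{13}{d}$)
$\frac{a{\left(1 \right)} + 1422}{-4982 + \left(-2407 + L\right)} = \frac{\left(\frac{107}{14} - \frac{13}{1}\right) + 1422}{-4982 + \left(-2407 + \frac{9}{2}\right)} = \frac{\left(\frac{107}{14} - 13\right) + 1422}{-4982 - \frac{4805}{2}} = \frac{\left(\frac{107}{14} - 13\right) + 1422}{- \frac{14769}{2}} = \left(- \frac{75}{14} + 1422\right) \left(- \frac{2}{14769}\right) = \frac{19833}{14} \left(- \frac{2}{14769}\right) = - \frac{6611}{34461}$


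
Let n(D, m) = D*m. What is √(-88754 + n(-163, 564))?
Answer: I*√180686 ≈ 425.07*I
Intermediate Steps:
√(-88754 + n(-163, 564)) = √(-88754 - 163*564) = √(-88754 - 91932) = √(-180686) = I*√180686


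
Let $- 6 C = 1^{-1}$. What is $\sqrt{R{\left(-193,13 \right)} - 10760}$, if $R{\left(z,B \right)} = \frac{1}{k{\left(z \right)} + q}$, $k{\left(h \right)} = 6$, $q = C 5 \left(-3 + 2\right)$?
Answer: $\frac{i \sqrt{18087314}}{41} \approx 103.73 i$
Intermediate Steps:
$C = - \frac{1}{6}$ ($C = - \frac{1}{6 \cdot 1} = \left(- \frac{1}{6}\right) 1 = - \frac{1}{6} \approx -0.16667$)
$q = \frac{5}{6}$ ($q = - \frac{5 \left(-3 + 2\right)}{6} = - \frac{5 \left(-1\right)}{6} = \left(- \frac{1}{6}\right) \left(-5\right) = \frac{5}{6} \approx 0.83333$)
$R{\left(z,B \right)} = \frac{6}{41}$ ($R{\left(z,B \right)} = \frac{1}{6 + \frac{5}{6}} = \frac{1}{\frac{41}{6}} = \frac{6}{41}$)
$\sqrt{R{\left(-193,13 \right)} - 10760} = \sqrt{\frac{6}{41} - 10760} = \sqrt{- \frac{441154}{41}} = \frac{i \sqrt{18087314}}{41}$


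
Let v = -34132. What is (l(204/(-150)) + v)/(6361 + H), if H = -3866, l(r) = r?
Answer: -853334/62375 ≈ -13.681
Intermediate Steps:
(l(204/(-150)) + v)/(6361 + H) = (204/(-150) - 34132)/(6361 - 3866) = (204*(-1/150) - 34132)/2495 = (-34/25 - 34132)*(1/2495) = -853334/25*1/2495 = -853334/62375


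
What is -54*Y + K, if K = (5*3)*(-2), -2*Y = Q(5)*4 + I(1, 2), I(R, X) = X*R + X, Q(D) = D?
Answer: 618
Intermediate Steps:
I(R, X) = X + R*X (I(R, X) = R*X + X = X + R*X)
Y = -12 (Y = -(5*4 + 2*(1 + 1))/2 = -(20 + 2*2)/2 = -(20 + 4)/2 = -½*24 = -12)
K = -30 (K = 15*(-2) = -30)
-54*Y + K = -54*(-12) - 30 = 648 - 30 = 618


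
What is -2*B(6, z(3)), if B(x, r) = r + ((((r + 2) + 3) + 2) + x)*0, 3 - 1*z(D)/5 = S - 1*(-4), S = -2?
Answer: -10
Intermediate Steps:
z(D) = 5 (z(D) = 15 - 5*(-2 - 1*(-4)) = 15 - 5*(-2 + 4) = 15 - 5*2 = 15 - 10 = 5)
B(x, r) = r (B(x, r) = r + ((((2 + r) + 3) + 2) + x)*0 = r + (((5 + r) + 2) + x)*0 = r + ((7 + r) + x)*0 = r + (7 + r + x)*0 = r + 0 = r)
-2*B(6, z(3)) = -2*5 = -10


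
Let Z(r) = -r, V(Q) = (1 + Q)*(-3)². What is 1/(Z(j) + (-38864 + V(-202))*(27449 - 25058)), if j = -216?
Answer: -1/97248927 ≈ -1.0283e-8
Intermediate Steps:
V(Q) = 9 + 9*Q (V(Q) = (1 + Q)*9 = 9 + 9*Q)
1/(Z(j) + (-38864 + V(-202))*(27449 - 25058)) = 1/(-1*(-216) + (-38864 + (9 + 9*(-202)))*(27449 - 25058)) = 1/(216 + (-38864 + (9 - 1818))*2391) = 1/(216 + (-38864 - 1809)*2391) = 1/(216 - 40673*2391) = 1/(216 - 97249143) = 1/(-97248927) = -1/97248927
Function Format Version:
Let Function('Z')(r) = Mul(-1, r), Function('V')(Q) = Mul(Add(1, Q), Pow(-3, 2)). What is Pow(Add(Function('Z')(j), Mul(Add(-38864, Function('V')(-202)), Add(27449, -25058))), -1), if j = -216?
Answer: Rational(-1, 97248927) ≈ -1.0283e-8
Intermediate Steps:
Function('V')(Q) = Add(9, Mul(9, Q)) (Function('V')(Q) = Mul(Add(1, Q), 9) = Add(9, Mul(9, Q)))
Pow(Add(Function('Z')(j), Mul(Add(-38864, Function('V')(-202)), Add(27449, -25058))), -1) = Pow(Add(Mul(-1, -216), Mul(Add(-38864, Add(9, Mul(9, -202))), Add(27449, -25058))), -1) = Pow(Add(216, Mul(Add(-38864, Add(9, -1818)), 2391)), -1) = Pow(Add(216, Mul(Add(-38864, -1809), 2391)), -1) = Pow(Add(216, Mul(-40673, 2391)), -1) = Pow(Add(216, -97249143), -1) = Pow(-97248927, -1) = Rational(-1, 97248927)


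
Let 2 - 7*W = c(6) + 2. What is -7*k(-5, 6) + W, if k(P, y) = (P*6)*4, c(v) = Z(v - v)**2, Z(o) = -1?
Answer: 5879/7 ≈ 839.86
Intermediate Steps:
c(v) = 1 (c(v) = (-1)**2 = 1)
k(P, y) = 24*P (k(P, y) = (6*P)*4 = 24*P)
W = -1/7 (W = 2/7 - (1 + 2)/7 = 2/7 - 1/7*3 = 2/7 - 3/7 = -1/7 ≈ -0.14286)
-7*k(-5, 6) + W = -168*(-5) - 1/7 = -7*(-120) - 1/7 = 840 - 1/7 = 5879/7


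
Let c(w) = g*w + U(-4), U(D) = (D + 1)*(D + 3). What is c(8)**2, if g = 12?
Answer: 9801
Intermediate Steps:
U(D) = (1 + D)*(3 + D)
c(w) = 3 + 12*w (c(w) = 12*w + (3 + (-4)**2 + 4*(-4)) = 12*w + (3 + 16 - 16) = 12*w + 3 = 3 + 12*w)
c(8)**2 = (3 + 12*8)**2 = (3 + 96)**2 = 99**2 = 9801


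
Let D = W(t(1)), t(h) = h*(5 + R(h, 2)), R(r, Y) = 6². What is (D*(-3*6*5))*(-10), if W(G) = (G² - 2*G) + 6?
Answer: 1444500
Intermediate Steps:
R(r, Y) = 36
t(h) = 41*h (t(h) = h*(5 + 36) = h*41 = 41*h)
W(G) = 6 + G² - 2*G
D = 1605 (D = 6 + (41*1)² - 82 = 6 + 41² - 2*41 = 6 + 1681 - 82 = 1605)
(D*(-3*6*5))*(-10) = (1605*(-3*6*5))*(-10) = (1605*(-18*5))*(-10) = (1605*(-90))*(-10) = -144450*(-10) = 1444500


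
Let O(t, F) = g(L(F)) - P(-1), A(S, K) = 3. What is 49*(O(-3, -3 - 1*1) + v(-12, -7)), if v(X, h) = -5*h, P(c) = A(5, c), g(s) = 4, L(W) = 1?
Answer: 1764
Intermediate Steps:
P(c) = 3
O(t, F) = 1 (O(t, F) = 4 - 1*3 = 4 - 3 = 1)
49*(O(-3, -3 - 1*1) + v(-12, -7)) = 49*(1 - 5*(-7)) = 49*(1 + 35) = 49*36 = 1764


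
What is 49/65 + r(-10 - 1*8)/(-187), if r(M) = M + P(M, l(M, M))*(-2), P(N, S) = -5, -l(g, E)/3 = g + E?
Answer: 9683/12155 ≈ 0.79663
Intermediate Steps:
l(g, E) = -3*E - 3*g (l(g, E) = -3*(g + E) = -3*(E + g) = -3*E - 3*g)
r(M) = 10 + M (r(M) = M - 5*(-2) = M + 10 = 10 + M)
49/65 + r(-10 - 1*8)/(-187) = 49/65 + (10 + (-10 - 1*8))/(-187) = 49*(1/65) + (10 + (-10 - 8))*(-1/187) = 49/65 + (10 - 18)*(-1/187) = 49/65 - 8*(-1/187) = 49/65 + 8/187 = 9683/12155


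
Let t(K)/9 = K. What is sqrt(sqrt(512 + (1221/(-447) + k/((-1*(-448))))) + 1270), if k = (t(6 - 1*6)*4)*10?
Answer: sqrt(28195270 + 1937*sqrt(66901))/149 ≈ 35.952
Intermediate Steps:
t(K) = 9*K
k = 0 (k = ((9*(6 - 1*6))*4)*10 = ((9*(6 - 6))*4)*10 = ((9*0)*4)*10 = (0*4)*10 = 0*10 = 0)
sqrt(sqrt(512 + (1221/(-447) + k/((-1*(-448))))) + 1270) = sqrt(sqrt(512 + (1221/(-447) + 0/((-1*(-448))))) + 1270) = sqrt(sqrt(512 + (1221*(-1/447) + 0/448)) + 1270) = sqrt(sqrt(512 + (-407/149 + 0*(1/448))) + 1270) = sqrt(sqrt(512 + (-407/149 + 0)) + 1270) = sqrt(sqrt(512 - 407/149) + 1270) = sqrt(sqrt(75881/149) + 1270) = sqrt(13*sqrt(66901)/149 + 1270) = sqrt(1270 + 13*sqrt(66901)/149)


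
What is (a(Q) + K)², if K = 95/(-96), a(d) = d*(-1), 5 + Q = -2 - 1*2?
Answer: 591361/9216 ≈ 64.167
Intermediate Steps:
Q = -9 (Q = -5 + (-2 - 1*2) = -5 + (-2 - 2) = -5 - 4 = -9)
a(d) = -d
K = -95/96 (K = 95*(-1/96) = -95/96 ≈ -0.98958)
(a(Q) + K)² = (-1*(-9) - 95/96)² = (9 - 95/96)² = (769/96)² = 591361/9216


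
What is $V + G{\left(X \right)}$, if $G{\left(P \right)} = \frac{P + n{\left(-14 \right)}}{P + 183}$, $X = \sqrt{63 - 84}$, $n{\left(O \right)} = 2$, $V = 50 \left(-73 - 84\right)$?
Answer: $\frac{- 7849 \sqrt{21} + 1436548 i}{\sqrt{21} - 183 i} \approx -7850.0 + 0.024752 i$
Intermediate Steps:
$V = -7850$ ($V = 50 \left(-157\right) = -7850$)
$X = i \sqrt{21}$ ($X = \sqrt{-21} = i \sqrt{21} \approx 4.5826 i$)
$G{\left(P \right)} = \frac{2 + P}{183 + P}$ ($G{\left(P \right)} = \frac{P + 2}{P + 183} = \frac{2 + P}{183 + P}$)
$V + G{\left(X \right)} = -7850 + \frac{2 + i \sqrt{21}}{183 + i \sqrt{21}}$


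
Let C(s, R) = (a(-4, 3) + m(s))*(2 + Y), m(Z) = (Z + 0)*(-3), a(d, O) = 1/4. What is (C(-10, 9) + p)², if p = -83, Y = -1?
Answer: 44521/16 ≈ 2782.6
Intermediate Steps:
a(d, O) = ¼
m(Z) = -3*Z (m(Z) = Z*(-3) = -3*Z)
C(s, R) = ¼ - 3*s (C(s, R) = (¼ - 3*s)*(2 - 1) = (¼ - 3*s)*1 = ¼ - 3*s)
(C(-10, 9) + p)² = ((¼ - 3*(-10)) - 83)² = ((¼ + 30) - 83)² = (121/4 - 83)² = (-211/4)² = 44521/16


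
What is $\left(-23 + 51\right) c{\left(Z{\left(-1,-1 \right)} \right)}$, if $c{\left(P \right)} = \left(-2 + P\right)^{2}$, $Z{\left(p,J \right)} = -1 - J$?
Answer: $112$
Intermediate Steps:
$\left(-23 + 51\right) c{\left(Z{\left(-1,-1 \right)} \right)} = \left(-23 + 51\right) \left(-2 - 0\right)^{2} = 28 \left(-2 + \left(-1 + 1\right)\right)^{2} = 28 \left(-2 + 0\right)^{2} = 28 \left(-2\right)^{2} = 28 \cdot 4 = 112$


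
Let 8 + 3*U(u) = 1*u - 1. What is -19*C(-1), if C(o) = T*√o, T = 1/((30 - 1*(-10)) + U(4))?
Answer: -57*I/115 ≈ -0.49565*I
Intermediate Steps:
U(u) = -3 + u/3 (U(u) = -8/3 + (1*u - 1)/3 = -8/3 + (u - 1)/3 = -8/3 + (-1 + u)/3 = -8/3 + (-⅓ + u/3) = -3 + u/3)
T = 3/115 (T = 1/((30 - 1*(-10)) + (-3 + (⅓)*4)) = 1/((30 + 10) + (-3 + 4/3)) = 1/(40 - 5/3) = 1/(115/3) = 3/115 ≈ 0.026087)
C(o) = 3*√o/115
-19*C(-1) = -57*√(-1)/115 = -57*I/115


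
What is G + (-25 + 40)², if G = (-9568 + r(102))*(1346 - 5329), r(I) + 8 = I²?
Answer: -3297699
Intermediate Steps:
r(I) = -8 + I²
G = -3297924 (G = (-9568 + (-8 + 102²))*(1346 - 5329) = (-9568 + (-8 + 10404))*(-3983) = (-9568 + 10396)*(-3983) = 828*(-3983) = -3297924)
G + (-25 + 40)² = -3297924 + (-25 + 40)² = -3297924 + 15² = -3297924 + 225 = -3297699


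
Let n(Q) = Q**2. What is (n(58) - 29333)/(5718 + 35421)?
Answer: -25969/41139 ≈ -0.63125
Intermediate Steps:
(n(58) - 29333)/(5718 + 35421) = (58**2 - 29333)/(5718 + 35421) = (3364 - 29333)/41139 = -25969*1/41139 = -25969/41139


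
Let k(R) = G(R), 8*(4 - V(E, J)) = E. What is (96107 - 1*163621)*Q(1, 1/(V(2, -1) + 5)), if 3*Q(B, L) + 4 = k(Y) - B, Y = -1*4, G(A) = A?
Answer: 202542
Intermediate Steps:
Y = -4
V(E, J) = 4 - E/8
k(R) = R
Q(B, L) = -8/3 - B/3 (Q(B, L) = -4/3 + (-4 - B)/3 = -4/3 + (-4/3 - B/3) = -8/3 - B/3)
(96107 - 1*163621)*Q(1, 1/(V(2, -1) + 5)) = (96107 - 1*163621)*(-8/3 - ⅓*1) = (96107 - 163621)*(-8/3 - ⅓) = -67514*(-3) = 202542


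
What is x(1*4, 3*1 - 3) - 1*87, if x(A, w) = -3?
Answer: -90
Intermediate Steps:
x(1*4, 3*1 - 3) - 1*87 = -3 - 1*87 = -3 - 87 = -90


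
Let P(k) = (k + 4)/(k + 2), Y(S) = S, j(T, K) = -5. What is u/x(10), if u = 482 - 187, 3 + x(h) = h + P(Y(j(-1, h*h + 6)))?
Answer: 885/22 ≈ 40.227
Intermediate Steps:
P(k) = (4 + k)/(2 + k)
x(h) = -8/3 + h (x(h) = -3 + (h + (4 - 5)/(2 - 5)) = -3 + (h - 1/(-3)) = -3 + (h - ⅓*(-1)) = -3 + (h + ⅓) = -3 + (⅓ + h) = -8/3 + h)
u = 295
u/x(10) = 295/(-8/3 + 10) = 295/(22/3) = 295*(3/22) = 885/22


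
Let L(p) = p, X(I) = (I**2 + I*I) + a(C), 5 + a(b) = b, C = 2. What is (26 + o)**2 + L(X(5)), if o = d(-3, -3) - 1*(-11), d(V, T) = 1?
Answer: 1491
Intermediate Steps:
a(b) = -5 + b
X(I) = -3 + 2*I**2 (X(I) = (I**2 + I*I) + (-5 + 2) = (I**2 + I**2) - 3 = 2*I**2 - 3 = -3 + 2*I**2)
o = 12 (o = 1 - 1*(-11) = 1 + 11 = 12)
(26 + o)**2 + L(X(5)) = (26 + 12)**2 + (-3 + 2*5**2) = 38**2 + (-3 + 2*25) = 1444 + (-3 + 50) = 1444 + 47 = 1491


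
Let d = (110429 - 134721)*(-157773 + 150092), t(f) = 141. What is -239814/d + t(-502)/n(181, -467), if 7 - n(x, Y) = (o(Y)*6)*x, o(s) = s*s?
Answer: -28412485460895/22096048548390622 ≈ -0.0012859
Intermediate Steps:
o(s) = s²
d = 186586852 (d = -24292*(-7681) = 186586852)
n(x, Y) = 7 - 6*x*Y² (n(x, Y) = 7 - Y²*6*x = 7 - 6*Y²*x = 7 - 6*x*Y²)
-239814/d + t(-502)/n(181, -467) = -239814/186586852 + 141/(7 - 6*181*(-467)²) = -239814*1/186586852 + 141/(7 - 6*181*218089) = -119907/93293426 + 141/(7 - 236844654) = -119907/93293426 + 141/(-236844647) = -119907/93293426 + 141*(-1/236844647) = -119907/93293426 - 141/236844647 = -28412485460895/22096048548390622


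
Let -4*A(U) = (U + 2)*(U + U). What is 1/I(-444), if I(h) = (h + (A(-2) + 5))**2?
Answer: 1/192721 ≈ 5.1888e-6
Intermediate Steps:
A(U) = -U*(2 + U)/2 (A(U) = -(U + 2)*(U + U)/4 = -(2 + U)*2*U/4 = -U*(2 + U)/2)
I(h) = (5 + h)**2 (I(h) = (h + (-1/2*(-2)*(2 - 2) + 5))**2 = (h + (-1/2*(-2)*0 + 5))**2 = (h + (0 + 5))**2 = (h + 5)**2 = (5 + h)**2)
1/I(-444) = 1/((5 - 444)**2) = 1/((-439)**2) = 1/192721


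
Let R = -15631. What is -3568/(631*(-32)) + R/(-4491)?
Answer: 20727815/5667642 ≈ 3.6572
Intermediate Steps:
-3568/(631*(-32)) + R/(-4491) = -3568/(631*(-32)) - 15631/(-4491) = -3568/(-20192) - 15631*(-1/4491) = -3568*(-1/20192) + 15631/4491 = 223/1262 + 15631/4491 = 20727815/5667642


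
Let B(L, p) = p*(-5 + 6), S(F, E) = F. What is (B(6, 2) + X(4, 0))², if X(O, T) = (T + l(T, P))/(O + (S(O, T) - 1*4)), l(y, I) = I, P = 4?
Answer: 9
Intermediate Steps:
X(O, T) = (4 + T)/(-4 + 2*O) (X(O, T) = (T + 4)/(O + (O - 1*4)) = (4 + T)/(O + (O - 4)) = (4 + T)/(O + (-4 + O)) = (4 + T)/(-4 + 2*O))
B(L, p) = p (B(L, p) = p*1 = p)
(B(6, 2) + X(4, 0))² = (2 + (4 + 0)/(2*(-2 + 4)))² = (2 + (½)*4/2)² = (2 + (½)*(½)*4)² = (2 + 1)² = 3² = 9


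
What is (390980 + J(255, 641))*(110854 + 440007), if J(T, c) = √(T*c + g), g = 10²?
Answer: 215375633780 + 550861*√163555 ≈ 2.1560e+11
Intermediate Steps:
g = 100
J(T, c) = √(100 + T*c) (J(T, c) = √(T*c + 100) = √(100 + T*c))
(390980 + J(255, 641))*(110854 + 440007) = (390980 + √(100 + 255*641))*(110854 + 440007) = (390980 + √(100 + 163455))*550861 = (390980 + √163555)*550861 = 215375633780 + 550861*√163555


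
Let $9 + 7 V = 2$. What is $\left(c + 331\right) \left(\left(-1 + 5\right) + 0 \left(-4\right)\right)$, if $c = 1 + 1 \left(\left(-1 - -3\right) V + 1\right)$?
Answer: $1324$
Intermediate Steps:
$V = -1$ ($V = - \frac{9}{7} + \frac{1}{7} \cdot 2 = - \frac{9}{7} + \frac{2}{7} = -1$)
$c = 0$ ($c = 1 + 1 \left(\left(-1 - -3\right) \left(-1\right) + 1\right) = 1 + 1 \left(\left(-1 + 3\right) \left(-1\right) + 1\right) = 1 + 1 \left(2 \left(-1\right) + 1\right) = 1 + 1 \left(-2 + 1\right) = 1 + 1 \left(-1\right) = 1 - 1 = 0$)
$\left(c + 331\right) \left(\left(-1 + 5\right) + 0 \left(-4\right)\right) = \left(0 + 331\right) \left(\left(-1 + 5\right) + 0 \left(-4\right)\right) = 331 \left(4 + 0\right) = 331 \cdot 4 = 1324$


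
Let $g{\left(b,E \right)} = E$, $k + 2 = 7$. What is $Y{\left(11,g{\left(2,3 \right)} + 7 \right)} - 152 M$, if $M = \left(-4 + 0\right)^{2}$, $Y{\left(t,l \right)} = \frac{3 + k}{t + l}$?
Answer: $- \frac{51064}{21} \approx -2431.6$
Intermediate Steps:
$k = 5$ ($k = -2 + 7 = 5$)
$Y{\left(t,l \right)} = \frac{8}{l + t}$ ($Y{\left(t,l \right)} = \frac{3 + 5}{t + l} = \frac{8}{l + t}$)
$M = 16$ ($M = \left(-4\right)^{2} = 16$)
$Y{\left(11,g{\left(2,3 \right)} + 7 \right)} - 152 M = \frac{8}{\left(3 + 7\right) + 11} - 2432 = \frac{8}{10 + 11} - 2432 = \frac{8}{21} - 2432 = - \frac{51064}{21}$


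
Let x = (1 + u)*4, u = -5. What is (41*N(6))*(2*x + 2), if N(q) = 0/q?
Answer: 0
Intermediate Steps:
N(q) = 0
x = -16 (x = (1 - 5)*4 = -4*4 = -16)
(41*N(6))*(2*x + 2) = (41*0)*(2*(-16) + 2) = 0*(-32 + 2) = 0*(-30) = 0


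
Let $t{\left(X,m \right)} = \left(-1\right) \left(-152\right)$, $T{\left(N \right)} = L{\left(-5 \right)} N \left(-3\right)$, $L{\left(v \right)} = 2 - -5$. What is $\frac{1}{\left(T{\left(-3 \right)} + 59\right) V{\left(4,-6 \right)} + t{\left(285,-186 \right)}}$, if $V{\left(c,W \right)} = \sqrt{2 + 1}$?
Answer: $- \frac{38}{5387} + \frac{61 \sqrt{3}}{10774} \approx 0.0027525$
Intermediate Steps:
$L{\left(v \right)} = 7$ ($L{\left(v \right)} = 2 + 5 = 7$)
$T{\left(N \right)} = - 21 N$ ($T{\left(N \right)} = 7 N \left(-3\right) = - 21 N$)
$V{\left(c,W \right)} = \sqrt{3}$
$t{\left(X,m \right)} = 152$
$\frac{1}{\left(T{\left(-3 \right)} + 59\right) V{\left(4,-6 \right)} + t{\left(285,-186 \right)}} = \frac{1}{\left(\left(-21\right) \left(-3\right) + 59\right) \sqrt{3} + 152} = \frac{1}{\left(63 + 59\right) \sqrt{3} + 152} = \frac{1}{122 \sqrt{3} + 152} = \frac{1}{152 + 122 \sqrt{3}}$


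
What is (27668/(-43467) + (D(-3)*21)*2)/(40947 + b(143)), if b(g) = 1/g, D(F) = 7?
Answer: 911741545/127258814037 ≈ 0.0071645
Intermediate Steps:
(27668/(-43467) + (D(-3)*21)*2)/(40947 + b(143)) = (27668/(-43467) + (7*21)*2)/(40947 + 1/143) = (27668*(-1/43467) + 147*2)/(40947 + 1/143) = (-27668/43467 + 294)/(5855422/143) = (12751630/43467)*(143/5855422) = 911741545/127258814037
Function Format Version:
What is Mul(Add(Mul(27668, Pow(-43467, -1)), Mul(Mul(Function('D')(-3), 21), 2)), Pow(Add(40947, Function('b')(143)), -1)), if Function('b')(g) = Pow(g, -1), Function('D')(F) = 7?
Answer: Rational(911741545, 127258814037) ≈ 0.0071645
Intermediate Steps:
Mul(Add(Mul(27668, Pow(-43467, -1)), Mul(Mul(Function('D')(-3), 21), 2)), Pow(Add(40947, Function('b')(143)), -1)) = Mul(Add(Mul(27668, Pow(-43467, -1)), Mul(Mul(7, 21), 2)), Pow(Add(40947, Pow(143, -1)), -1)) = Mul(Add(Mul(27668, Rational(-1, 43467)), Mul(147, 2)), Pow(Add(40947, Rational(1, 143)), -1)) = Mul(Add(Rational(-27668, 43467), 294), Pow(Rational(5855422, 143), -1)) = Mul(Rational(12751630, 43467), Rational(143, 5855422)) = Rational(911741545, 127258814037)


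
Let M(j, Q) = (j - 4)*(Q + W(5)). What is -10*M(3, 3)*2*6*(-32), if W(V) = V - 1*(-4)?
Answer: -46080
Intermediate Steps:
W(V) = 4 + V (W(V) = V + 4 = 4 + V)
M(j, Q) = (-4 + j)*(9 + Q) (M(j, Q) = (j - 4)*(Q + (4 + 5)) = (-4 + j)*(Q + 9) = (-4 + j)*(9 + Q))
-10*M(3, 3)*2*6*(-32) = -10*(-36 - 4*3 + 9*3 + 3*3)*2*6*(-32) = -10*(-36 - 12 + 27 + 9)*2*6*(-32) = -10*(-12*2)*6*(-32) = -(-240)*6*(-32) = -10*(-144)*(-32) = 1440*(-32) = -46080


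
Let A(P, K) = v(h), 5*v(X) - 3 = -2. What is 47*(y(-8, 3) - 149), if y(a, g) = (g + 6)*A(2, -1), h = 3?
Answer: -34592/5 ≈ -6918.4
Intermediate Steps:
v(X) = 1/5 (v(X) = 3/5 + (1/5)*(-2) = 3/5 - 2/5 = 1/5)
A(P, K) = 1/5
y(a, g) = 6/5 + g/5 (y(a, g) = (g + 6)*(1/5) = (6 + g)*(1/5) = 6/5 + g/5)
47*(y(-8, 3) - 149) = 47*((6/5 + (1/5)*3) - 149) = 47*((6/5 + 3/5) - 149) = 47*(9/5 - 149) = 47*(-736/5) = -34592/5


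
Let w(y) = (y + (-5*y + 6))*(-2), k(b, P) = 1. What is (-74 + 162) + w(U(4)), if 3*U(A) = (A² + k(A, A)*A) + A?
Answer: 140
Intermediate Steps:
U(A) = A²/3 + 2*A/3 (U(A) = ((A² + 1*A) + A)/3 = ((A² + A) + A)/3 = ((A + A²) + A)/3 = (A² + 2*A)/3 = A²/3 + 2*A/3)
w(y) = -12 + 8*y (w(y) = (y + (6 - 5*y))*(-2) = (6 - 4*y)*(-2) = -12 + 8*y)
(-74 + 162) + w(U(4)) = (-74 + 162) + (-12 + 8*((⅓)*4*(2 + 4))) = 88 + (-12 + 8*((⅓)*4*6)) = 88 + (-12 + 8*8) = 88 + (-12 + 64) = 88 + 52 = 140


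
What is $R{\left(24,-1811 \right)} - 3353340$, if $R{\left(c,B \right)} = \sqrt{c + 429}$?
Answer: $-3353340 + \sqrt{453} \approx -3.3533 \cdot 10^{6}$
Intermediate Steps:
$R{\left(c,B \right)} = \sqrt{429 + c}$
$R{\left(24,-1811 \right)} - 3353340 = \sqrt{429 + 24} - 3353340 = \sqrt{453} - 3353340 = -3353340 + \sqrt{453}$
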